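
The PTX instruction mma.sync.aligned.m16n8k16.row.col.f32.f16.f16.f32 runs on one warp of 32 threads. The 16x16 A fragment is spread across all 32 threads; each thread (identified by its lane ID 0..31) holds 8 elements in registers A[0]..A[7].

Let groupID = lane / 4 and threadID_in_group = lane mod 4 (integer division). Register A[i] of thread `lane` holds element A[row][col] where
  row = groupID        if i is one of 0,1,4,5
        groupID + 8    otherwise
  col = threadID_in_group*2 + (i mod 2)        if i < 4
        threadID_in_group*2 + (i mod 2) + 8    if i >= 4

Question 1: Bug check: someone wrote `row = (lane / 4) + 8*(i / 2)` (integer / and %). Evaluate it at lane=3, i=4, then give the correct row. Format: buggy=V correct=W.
buggy=16 correct=0

`(lane / 4) + 8*(i / 2)`[3,4]->16
lane 3: gid=0 (3/4), tid=3 (3%4)
i=4: r=0+0=0, c=3*2+0+8=14
row: 16 vs 0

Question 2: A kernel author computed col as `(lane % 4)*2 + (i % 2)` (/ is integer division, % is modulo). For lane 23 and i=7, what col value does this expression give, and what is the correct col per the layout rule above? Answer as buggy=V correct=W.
`(lane % 4)*2 + (i % 2)`[23,7]->7
L=23->gid=23>>2=5, tid=23&3=3
[7]->row 5+8=13  col 3·2+1+8=15
col: 7 vs 15

buggy=7 correct=15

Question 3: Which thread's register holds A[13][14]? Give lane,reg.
23,6

r=13→G=5,rhi=1  c=14→chi=1,T=3,p=0
L=5*4+3=23  i=1*4+1*2+0=6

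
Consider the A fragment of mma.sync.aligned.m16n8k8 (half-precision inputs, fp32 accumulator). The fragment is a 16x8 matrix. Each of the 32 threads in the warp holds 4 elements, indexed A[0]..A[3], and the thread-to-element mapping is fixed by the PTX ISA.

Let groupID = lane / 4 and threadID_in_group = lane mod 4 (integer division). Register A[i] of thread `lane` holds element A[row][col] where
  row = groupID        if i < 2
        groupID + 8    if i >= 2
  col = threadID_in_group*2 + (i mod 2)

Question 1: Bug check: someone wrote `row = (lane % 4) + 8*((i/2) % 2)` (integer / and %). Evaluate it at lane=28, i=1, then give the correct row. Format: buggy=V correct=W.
`(lane % 4) + 8*((i/2) % 2)`[28,1]→0
lane 28→28/4=7, 28 mod 4=0
i=1  r:7+0→7  c:2·0+1→1
row: 0 vs 7

buggy=0 correct=7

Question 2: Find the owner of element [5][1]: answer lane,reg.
20,1

r=5→G=5,rhi=0  c=1→T=0,p=1
L=5*4+0=20  i=0*2+1=1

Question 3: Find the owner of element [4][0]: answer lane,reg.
16,0

r:4=>grp=4,rB=0  c:0=>tig=0,lo=0
L=4*4+0=16  i=0*2+0=0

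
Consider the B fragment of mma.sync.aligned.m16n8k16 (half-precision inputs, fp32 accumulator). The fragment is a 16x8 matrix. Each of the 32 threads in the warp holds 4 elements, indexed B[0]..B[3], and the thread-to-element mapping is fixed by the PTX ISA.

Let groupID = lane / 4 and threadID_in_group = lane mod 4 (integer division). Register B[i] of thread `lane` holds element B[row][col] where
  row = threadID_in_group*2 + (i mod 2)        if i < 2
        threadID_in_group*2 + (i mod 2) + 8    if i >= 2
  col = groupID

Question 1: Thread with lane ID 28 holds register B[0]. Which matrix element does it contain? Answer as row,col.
L=28=>grp=28>>2=7, tig=28&3=0
[0]=>row 0·2+0+0=0  col grp=7

0,7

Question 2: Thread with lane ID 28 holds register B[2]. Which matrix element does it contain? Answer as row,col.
8,7

lane 28: G=7 (28/4), T=0 (28%4)
i=2: r=0*2+0+8=8, c=G=7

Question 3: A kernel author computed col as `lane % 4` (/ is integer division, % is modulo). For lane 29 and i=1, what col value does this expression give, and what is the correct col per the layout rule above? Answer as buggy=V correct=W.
`lane % 4`[29,1]⇒1
lane 29⇒29/4=7, 29 mod 4=1
i=1  r:2·1+1+0⇒3  c:7
col: 1 vs 7

buggy=1 correct=7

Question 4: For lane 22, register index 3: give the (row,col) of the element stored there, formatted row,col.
13,5

lane 22->22/4=5, 22 mod 4=2
i=3  r:2·2+1+8->13  c:5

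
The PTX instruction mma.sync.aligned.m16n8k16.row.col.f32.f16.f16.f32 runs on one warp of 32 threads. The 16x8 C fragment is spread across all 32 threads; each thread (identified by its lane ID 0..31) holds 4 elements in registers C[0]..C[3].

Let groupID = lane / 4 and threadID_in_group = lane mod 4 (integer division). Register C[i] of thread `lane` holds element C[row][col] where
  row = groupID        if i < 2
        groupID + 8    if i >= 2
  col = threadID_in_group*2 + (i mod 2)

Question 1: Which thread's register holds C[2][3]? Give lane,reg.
r:2=>grp=2,rB=0  c:3=>tig=1,lo=1
L=2*4+1=9  i=0*2+1=1

9,1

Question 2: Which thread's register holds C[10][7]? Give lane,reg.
11,3

r=10⇒gr=2,Rb=1  c=7⇒th=3,odd=1
L=2*4+3=11  i=1*2+1=3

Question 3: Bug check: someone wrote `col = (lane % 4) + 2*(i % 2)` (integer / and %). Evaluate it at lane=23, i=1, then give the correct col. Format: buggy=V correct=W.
buggy=5 correct=7

`(lane % 4) + 2*(i % 2)`[23,1]=>5
L=23=>grp=23>>2=5, tig=23&3=3
[1]=>row 5+0=5  col 3·2+1=7
col: 5 vs 7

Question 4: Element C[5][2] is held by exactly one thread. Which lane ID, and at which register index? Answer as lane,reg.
r:5=>grp=5,rB=0  c:2=>tig=1,lo=0
L=5*4+1=21  i=0*2+0=0

21,0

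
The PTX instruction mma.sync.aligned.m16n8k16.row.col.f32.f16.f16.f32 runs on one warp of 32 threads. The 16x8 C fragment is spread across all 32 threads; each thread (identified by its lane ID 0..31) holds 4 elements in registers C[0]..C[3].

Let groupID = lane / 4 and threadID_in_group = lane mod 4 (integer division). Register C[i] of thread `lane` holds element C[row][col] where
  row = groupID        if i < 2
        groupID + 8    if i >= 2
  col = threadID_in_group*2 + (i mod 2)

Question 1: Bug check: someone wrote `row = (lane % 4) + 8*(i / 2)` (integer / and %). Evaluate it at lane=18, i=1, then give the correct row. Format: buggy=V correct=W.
buggy=2 correct=4

`(lane % 4) + 8*(i / 2)`[18,1]->2
18: g=4,t=2
[1] (4+0,2*2+1) = (4,5)
row: 2 vs 4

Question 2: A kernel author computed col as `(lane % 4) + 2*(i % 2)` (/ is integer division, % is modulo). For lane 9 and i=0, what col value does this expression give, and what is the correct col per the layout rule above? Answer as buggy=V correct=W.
`(lane % 4) + 2*(i % 2)`[9,0]=>1
lane 9: grp=2 (9/4), tig=1 (9%4)
i=0: r=2+0=2, c=1*2+0=2
col: 1 vs 2

buggy=1 correct=2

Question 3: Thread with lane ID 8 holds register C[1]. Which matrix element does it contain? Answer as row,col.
2,1

lane 8→8/4=2, 8 mod 4=0
i=1  r:2+0→2  c:2·0+1→1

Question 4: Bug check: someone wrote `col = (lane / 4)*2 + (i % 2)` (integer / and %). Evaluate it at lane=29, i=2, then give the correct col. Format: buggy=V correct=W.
buggy=14 correct=2

`(lane / 4)*2 + (i % 2)`[29,2]->14
29: gid=7,tid=1
[2] (7+8,1*2+0) = (15,2)
col: 14 vs 2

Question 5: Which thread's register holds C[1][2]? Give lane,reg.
r: 1->gid=1,r8=0  c: 2->tid=1,i&1=0
L=1*4+1=5  i=0*2+0=0

5,0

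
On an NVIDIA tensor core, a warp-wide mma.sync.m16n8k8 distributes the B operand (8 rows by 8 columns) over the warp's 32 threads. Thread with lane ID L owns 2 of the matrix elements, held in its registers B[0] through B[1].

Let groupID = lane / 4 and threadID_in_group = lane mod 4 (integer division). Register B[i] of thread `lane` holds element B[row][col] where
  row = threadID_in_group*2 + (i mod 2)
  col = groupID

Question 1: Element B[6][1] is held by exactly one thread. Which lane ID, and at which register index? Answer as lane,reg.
7,0

c:1=>grp=1  r:6=>tig=3,lo=0
L=1*4+3=7  i=0=0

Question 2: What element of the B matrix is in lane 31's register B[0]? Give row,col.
6,7

L=31→G=31>>2=7, T=31&3=3
[0]→row 3·2+0=6  col G=7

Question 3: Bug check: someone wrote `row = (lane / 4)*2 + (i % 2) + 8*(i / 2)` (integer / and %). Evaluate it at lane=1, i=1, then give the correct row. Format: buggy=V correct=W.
buggy=1 correct=3

`(lane / 4)*2 + (i % 2) + 8*(i / 2)`[1,1]⇒1
1: gr=0,th=1
[1] (1*2+1,0) = (3,0)
row: 1 vs 3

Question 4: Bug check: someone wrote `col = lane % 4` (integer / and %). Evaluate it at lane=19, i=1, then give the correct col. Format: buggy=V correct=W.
`lane % 4`[19,1]⇒3
lane 19⇒19/4=4, 19 mod 4=3
i=1  r:2·3+1⇒7  c:4
col: 3 vs 4

buggy=3 correct=4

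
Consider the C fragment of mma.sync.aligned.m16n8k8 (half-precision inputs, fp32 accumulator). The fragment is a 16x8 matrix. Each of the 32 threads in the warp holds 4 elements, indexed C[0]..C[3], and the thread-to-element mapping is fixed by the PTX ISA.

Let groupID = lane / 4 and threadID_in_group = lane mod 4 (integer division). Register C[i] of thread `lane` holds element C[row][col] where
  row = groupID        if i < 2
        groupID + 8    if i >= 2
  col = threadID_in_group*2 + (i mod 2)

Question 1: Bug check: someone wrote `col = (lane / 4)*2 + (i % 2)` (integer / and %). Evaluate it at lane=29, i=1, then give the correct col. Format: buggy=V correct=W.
`(lane / 4)*2 + (i % 2)`[29,1]->15
lane 29: g=7 (29/4), t=1 (29%4)
i=1: r=7+0=7, c=1*2+1=3
col: 15 vs 3

buggy=15 correct=3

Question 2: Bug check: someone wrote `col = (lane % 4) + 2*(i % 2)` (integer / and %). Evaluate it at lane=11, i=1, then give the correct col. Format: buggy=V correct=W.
`(lane % 4) + 2*(i % 2)`[11,1]->5
lane 11: gid=2 (11/4), tid=3 (11%4)
i=1: r=2+0=2, c=3*2+1=7
col: 5 vs 7

buggy=5 correct=7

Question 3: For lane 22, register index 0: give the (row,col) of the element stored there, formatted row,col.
lane 22->22/4=5, 22 mod 4=2
i=0  r:5+0->5  c:2·2+0->4

5,4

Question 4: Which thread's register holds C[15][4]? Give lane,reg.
r: 15->gid=7,r8=1  c: 4->tid=2,i&1=0
L=7*4+2=30  i=1*2+0=2

30,2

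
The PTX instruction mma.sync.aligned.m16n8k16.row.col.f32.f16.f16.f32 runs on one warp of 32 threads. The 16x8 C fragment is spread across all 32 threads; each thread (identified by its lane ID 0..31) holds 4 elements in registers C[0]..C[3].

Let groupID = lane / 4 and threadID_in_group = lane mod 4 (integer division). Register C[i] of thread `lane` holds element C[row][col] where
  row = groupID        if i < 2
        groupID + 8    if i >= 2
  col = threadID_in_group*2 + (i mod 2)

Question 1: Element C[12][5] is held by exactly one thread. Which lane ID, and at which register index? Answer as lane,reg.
18,3

r:12=>grp=4,rB=1  c:5=>tig=2,lo=1
L=4*4+2=18  i=1*2+1=3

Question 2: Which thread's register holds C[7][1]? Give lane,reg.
28,1

r=7⇒gr=7,Rb=0  c=1⇒th=0,odd=1
L=7*4+0=28  i=0*2+1=1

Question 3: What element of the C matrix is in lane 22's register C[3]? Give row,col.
22: G=5,T=2
[3] (5+8,2*2+1) = (13,5)

13,5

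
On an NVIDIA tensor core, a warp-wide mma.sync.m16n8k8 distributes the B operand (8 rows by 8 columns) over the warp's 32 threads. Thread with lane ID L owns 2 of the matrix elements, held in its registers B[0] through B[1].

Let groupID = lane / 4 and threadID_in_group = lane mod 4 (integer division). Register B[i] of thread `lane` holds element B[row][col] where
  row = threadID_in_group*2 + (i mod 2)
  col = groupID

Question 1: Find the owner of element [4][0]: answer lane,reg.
c=0→G=0  r=4→T=2,p=0
L=0*4+2=2  i=0=0

2,0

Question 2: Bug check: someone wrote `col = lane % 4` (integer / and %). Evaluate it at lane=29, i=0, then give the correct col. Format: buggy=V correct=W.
buggy=1 correct=7

`lane % 4`[29,0]→1
L=29→G=29>>2=7, T=29&3=1
[0]→row 1·2+0=2  col G=7
col: 1 vs 7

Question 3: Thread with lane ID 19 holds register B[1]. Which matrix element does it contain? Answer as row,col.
L=19->g=19>>2=4, t=19&3=3
[1]->row 3·2+1=7  col g=4

7,4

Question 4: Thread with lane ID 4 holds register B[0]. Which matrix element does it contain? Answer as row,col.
0,1

4: grp=1,tig=0
[0] (0*2+0,1) = (0,1)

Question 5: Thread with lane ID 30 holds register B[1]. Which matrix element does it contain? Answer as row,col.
5,7

L=30->g=30>>2=7, t=30&3=2
[1]->row 2·2+1=5  col g=7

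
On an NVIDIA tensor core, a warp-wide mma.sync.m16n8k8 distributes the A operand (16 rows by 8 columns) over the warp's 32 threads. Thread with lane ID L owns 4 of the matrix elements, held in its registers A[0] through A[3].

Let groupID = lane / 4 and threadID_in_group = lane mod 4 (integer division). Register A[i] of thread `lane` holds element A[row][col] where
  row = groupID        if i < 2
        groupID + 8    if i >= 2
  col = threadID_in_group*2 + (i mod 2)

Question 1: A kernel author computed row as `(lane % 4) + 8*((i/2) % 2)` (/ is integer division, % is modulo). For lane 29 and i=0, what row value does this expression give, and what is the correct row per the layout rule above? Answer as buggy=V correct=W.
`(lane % 4) + 8*((i/2) % 2)`[29,0]->1
L=29->gid=29>>2=7, tid=29&3=1
[0]->row 7+0=7  col 1·2+0=2
row: 1 vs 7

buggy=1 correct=7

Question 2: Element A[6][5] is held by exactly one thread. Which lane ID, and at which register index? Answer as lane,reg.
26,1

r:6=>grp=6,rB=0  c:5=>tig=2,lo=1
L=6*4+2=26  i=0*2+1=1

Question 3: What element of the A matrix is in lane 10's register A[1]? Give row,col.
2,5

lane 10: gid=2 (10/4), tid=2 (10%4)
i=1: r=2+0=2, c=2*2+1=5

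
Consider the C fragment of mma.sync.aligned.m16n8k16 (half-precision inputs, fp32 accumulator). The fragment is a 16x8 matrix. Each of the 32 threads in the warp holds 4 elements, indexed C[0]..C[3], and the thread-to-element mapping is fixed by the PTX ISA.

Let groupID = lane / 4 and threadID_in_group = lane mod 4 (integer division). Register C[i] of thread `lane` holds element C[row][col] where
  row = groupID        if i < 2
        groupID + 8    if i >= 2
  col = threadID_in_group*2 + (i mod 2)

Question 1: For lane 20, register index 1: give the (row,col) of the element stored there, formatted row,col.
lane 20: G=5 (20/4), T=0 (20%4)
i=1: r=5+0=5, c=0*2+1=1

5,1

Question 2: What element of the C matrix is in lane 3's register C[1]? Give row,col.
lane 3->3/4=0, 3 mod 4=3
i=1  r:0+0->0  c:2·3+1->7

0,7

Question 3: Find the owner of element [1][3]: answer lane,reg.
5,1

r=1⇒gr=1,Rb=0  c=3⇒th=1,odd=1
L=1*4+1=5  i=0*2+1=1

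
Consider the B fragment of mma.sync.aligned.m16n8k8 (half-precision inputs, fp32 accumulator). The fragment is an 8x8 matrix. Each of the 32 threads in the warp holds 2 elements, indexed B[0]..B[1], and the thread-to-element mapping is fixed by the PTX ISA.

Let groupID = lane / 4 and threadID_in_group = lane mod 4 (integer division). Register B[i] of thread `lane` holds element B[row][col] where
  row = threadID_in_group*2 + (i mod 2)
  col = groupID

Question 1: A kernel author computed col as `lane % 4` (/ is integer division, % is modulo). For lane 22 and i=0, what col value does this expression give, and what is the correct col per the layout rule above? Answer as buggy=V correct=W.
`lane % 4`[22,0]→2
22: G=5,T=2
[0] (2*2+0,5) = (4,5)
col: 2 vs 5

buggy=2 correct=5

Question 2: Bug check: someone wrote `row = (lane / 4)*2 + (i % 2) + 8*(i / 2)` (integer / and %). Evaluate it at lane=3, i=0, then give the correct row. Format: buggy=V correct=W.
`(lane / 4)*2 + (i % 2) + 8*(i / 2)`[3,0]->0
3: g=0,t=3
[0] (3*2+0,0) = (6,0)
row: 0 vs 6

buggy=0 correct=6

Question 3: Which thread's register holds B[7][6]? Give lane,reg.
27,1

c=6→G=6  r=7→T=3,p=1
L=6*4+3=27  i=1=1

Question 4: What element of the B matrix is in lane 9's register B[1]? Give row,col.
3,2

lane 9->9/4=2, 9 mod 4=1
i=1  r:2·1+1->3  c:2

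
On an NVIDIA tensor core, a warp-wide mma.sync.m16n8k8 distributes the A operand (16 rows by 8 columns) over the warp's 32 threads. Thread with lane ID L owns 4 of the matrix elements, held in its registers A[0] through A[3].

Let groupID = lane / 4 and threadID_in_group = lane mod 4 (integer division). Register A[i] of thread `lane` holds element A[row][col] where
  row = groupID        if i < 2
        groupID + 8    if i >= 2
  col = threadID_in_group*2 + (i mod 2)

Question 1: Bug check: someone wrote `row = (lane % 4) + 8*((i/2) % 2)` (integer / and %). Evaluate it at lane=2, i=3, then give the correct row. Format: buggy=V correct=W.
`(lane % 4) + 8*((i/2) % 2)`[2,3]→10
L=2→G=2>>2=0, T=2&3=2
[3]→row 0+8=8  col 2·2+1=5
row: 10 vs 8

buggy=10 correct=8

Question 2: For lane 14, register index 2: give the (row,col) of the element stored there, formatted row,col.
11,4

L=14→G=14>>2=3, T=14&3=2
[2]→row 3+8=11  col 2·2+0=4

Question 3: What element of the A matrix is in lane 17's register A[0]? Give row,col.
17: gid=4,tid=1
[0] (4+0,1*2+0) = (4,2)

4,2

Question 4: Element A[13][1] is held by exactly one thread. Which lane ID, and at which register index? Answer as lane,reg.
20,3

r=13->g=5,rb=1  c=1->t=0,b0=1
L=5*4+0=20  i=1*2+1=3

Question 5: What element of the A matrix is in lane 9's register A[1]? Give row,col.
L=9->gid=9>>2=2, tid=9&3=1
[1]->row 2+0=2  col 1·2+1=3

2,3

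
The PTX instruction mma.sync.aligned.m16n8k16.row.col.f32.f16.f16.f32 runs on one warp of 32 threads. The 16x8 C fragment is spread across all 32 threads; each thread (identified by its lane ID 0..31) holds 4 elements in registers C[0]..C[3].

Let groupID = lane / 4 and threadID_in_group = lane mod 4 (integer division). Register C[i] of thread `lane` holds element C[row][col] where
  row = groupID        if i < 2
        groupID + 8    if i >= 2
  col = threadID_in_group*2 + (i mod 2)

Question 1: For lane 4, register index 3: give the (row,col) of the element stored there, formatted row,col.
4: gr=1,th=0
[3] (1+8,0*2+1) = (9,1)

9,1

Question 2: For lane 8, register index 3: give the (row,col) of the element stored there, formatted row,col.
10,1

lane 8→8/4=2, 8 mod 4=0
i=3  r:2+8→10  c:2·0+1→1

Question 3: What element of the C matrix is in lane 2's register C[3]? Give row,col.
8,5

lane 2: gr=0 (2/4), th=2 (2%4)
i=3: r=0+8=8, c=2*2+1=5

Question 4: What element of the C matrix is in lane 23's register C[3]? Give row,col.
lane 23: g=5 (23/4), t=3 (23%4)
i=3: r=5+8=13, c=3*2+1=7

13,7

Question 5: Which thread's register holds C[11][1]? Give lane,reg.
12,3

r=11⇒gr=3,Rb=1  c=1⇒th=0,odd=1
L=3*4+0=12  i=1*2+1=3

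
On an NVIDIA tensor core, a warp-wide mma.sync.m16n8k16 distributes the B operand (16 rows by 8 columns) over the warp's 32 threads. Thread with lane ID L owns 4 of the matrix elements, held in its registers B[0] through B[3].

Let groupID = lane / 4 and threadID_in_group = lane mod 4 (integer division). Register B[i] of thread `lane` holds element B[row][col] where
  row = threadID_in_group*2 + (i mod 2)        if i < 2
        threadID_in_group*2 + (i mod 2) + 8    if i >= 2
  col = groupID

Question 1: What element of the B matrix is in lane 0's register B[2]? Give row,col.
lane 0: gr=0 (0/4), th=0 (0%4)
i=2: r=0*2+0+8=8, c=gr=0

8,0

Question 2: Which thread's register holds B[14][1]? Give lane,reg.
7,2

c: 1->gid=1  r: 14->r8=1,tid=3,i&1=0
L=1*4+3=7  i=1*2+0=2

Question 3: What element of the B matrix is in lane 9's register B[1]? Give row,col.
lane 9: gid=2 (9/4), tid=1 (9%4)
i=1: r=1*2+1+0=3, c=gid=2

3,2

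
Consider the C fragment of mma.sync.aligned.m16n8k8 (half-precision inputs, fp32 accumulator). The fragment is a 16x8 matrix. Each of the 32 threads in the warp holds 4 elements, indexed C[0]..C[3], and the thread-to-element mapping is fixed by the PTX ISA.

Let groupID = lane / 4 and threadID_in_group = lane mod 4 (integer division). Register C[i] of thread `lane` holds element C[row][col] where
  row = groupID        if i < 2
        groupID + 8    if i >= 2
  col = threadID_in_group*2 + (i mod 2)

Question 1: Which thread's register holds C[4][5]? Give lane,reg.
r: 4->gid=4,r8=0  c: 5->tid=2,i&1=1
L=4*4+2=18  i=0*2+1=1

18,1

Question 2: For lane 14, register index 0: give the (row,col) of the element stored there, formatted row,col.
14: grp=3,tig=2
[0] (3+0,2*2+0) = (3,4)

3,4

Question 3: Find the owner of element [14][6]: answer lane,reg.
27,2

r=14->g=6,rb=1  c=6->t=3,b0=0
L=6*4+3=27  i=1*2+0=2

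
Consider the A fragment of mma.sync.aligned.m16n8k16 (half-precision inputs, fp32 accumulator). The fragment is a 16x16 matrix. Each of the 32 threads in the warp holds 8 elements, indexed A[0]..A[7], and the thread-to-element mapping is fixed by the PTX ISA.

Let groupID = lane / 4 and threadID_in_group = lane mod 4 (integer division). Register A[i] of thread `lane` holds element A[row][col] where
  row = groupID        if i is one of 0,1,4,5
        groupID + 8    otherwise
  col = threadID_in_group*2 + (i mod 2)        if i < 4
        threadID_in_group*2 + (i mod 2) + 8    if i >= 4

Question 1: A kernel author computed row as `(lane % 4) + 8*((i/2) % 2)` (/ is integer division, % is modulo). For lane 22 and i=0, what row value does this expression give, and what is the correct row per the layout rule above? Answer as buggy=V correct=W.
`(lane % 4) + 8*((i/2) % 2)`[22,0]⇒2
lane 22: gr=5 (22/4), th=2 (22%4)
i=0: r=5+0=5, c=2*2+0+0=4
row: 2 vs 5

buggy=2 correct=5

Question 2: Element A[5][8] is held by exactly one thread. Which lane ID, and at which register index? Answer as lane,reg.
20,4

r=5→G=5,rhi=0  c=8→chi=1,T=0,p=0
L=5*4+0=20  i=1*4+0*2+0=4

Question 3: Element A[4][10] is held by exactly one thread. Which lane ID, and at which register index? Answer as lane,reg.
r=4->g=4,rb=0  c=10->cb=1,t=1,b0=0
L=4*4+1=17  i=1*4+0*2+0=4

17,4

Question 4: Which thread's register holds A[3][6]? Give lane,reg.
r: 3->gid=3,r8=0  c: 6->c8=0,tid=3,i&1=0
L=3*4+3=15  i=0*4+0*2+0=0

15,0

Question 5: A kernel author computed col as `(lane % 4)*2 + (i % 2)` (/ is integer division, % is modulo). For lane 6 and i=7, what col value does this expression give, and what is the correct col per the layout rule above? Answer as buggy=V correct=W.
`(lane % 4)*2 + (i % 2)`[6,7]⇒5
L=6⇒gr=6>>2=1, th=6&3=2
[7]⇒row 1+8=9  col 2·2+1+8=13
col: 5 vs 13

buggy=5 correct=13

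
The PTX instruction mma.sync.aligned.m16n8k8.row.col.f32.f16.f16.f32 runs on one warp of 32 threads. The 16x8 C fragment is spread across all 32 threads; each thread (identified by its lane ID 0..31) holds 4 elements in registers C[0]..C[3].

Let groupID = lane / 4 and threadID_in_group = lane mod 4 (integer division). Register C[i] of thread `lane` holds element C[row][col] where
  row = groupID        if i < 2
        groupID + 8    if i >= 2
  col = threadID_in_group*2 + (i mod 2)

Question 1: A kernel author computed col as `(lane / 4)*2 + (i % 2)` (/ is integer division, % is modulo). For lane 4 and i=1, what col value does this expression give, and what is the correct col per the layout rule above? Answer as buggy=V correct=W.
`(lane / 4)*2 + (i % 2)`[4,1]⇒3
lane 4⇒4/4=1, 4 mod 4=0
i=1  r:1+0⇒1  c:2·0+1⇒1
col: 3 vs 1

buggy=3 correct=1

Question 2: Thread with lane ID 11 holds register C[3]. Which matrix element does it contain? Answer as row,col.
lane 11: G=2 (11/4), T=3 (11%4)
i=3: r=2+8=10, c=3*2+1=7

10,7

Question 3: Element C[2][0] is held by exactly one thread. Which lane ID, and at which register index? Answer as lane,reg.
8,0

r: 2->gid=2,r8=0  c: 0->tid=0,i&1=0
L=2*4+0=8  i=0*2+0=0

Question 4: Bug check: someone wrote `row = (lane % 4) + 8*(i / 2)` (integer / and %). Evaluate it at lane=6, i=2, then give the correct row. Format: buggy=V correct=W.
`(lane % 4) + 8*(i / 2)`[6,2]->10
lane 6->6/4=1, 6 mod 4=2
i=2  r:1+8->9  c:2·2+0->4
row: 10 vs 9

buggy=10 correct=9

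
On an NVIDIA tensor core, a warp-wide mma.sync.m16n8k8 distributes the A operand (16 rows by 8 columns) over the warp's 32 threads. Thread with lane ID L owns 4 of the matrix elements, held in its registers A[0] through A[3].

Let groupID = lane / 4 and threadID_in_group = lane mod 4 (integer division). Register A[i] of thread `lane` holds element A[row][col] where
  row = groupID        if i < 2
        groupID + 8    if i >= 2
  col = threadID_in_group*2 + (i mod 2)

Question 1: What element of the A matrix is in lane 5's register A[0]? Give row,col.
L=5→G=5>>2=1, T=5&3=1
[0]→row 1+0=1  col 1·2+0=2

1,2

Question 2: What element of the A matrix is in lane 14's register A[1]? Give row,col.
3,5

lane 14: G=3 (14/4), T=2 (14%4)
i=1: r=3+0=3, c=2*2+1=5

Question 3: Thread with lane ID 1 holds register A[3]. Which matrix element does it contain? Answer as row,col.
lane 1=>1/4=0, 1 mod 4=1
i=3  r:0+8=>8  c:2·1+1=>3

8,3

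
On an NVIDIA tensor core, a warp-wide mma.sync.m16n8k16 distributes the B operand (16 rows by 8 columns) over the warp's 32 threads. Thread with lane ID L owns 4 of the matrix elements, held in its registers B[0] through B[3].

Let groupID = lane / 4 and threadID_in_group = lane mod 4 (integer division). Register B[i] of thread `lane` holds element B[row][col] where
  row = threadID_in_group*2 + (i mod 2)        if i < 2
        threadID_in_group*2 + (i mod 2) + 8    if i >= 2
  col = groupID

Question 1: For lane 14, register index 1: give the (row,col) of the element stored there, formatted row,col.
5,3

lane 14→14/4=3, 14 mod 4=2
i=1  r:2·2+1+0→5  c:3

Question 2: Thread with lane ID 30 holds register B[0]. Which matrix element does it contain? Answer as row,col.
lane 30->30/4=7, 30 mod 4=2
i=0  r:2·2+0+0->4  c:7

4,7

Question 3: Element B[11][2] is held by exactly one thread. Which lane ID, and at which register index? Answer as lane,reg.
9,3

c=2⇒gr=2  r=11⇒Rb=1,th=1,odd=1
L=2*4+1=9  i=1*2+1=3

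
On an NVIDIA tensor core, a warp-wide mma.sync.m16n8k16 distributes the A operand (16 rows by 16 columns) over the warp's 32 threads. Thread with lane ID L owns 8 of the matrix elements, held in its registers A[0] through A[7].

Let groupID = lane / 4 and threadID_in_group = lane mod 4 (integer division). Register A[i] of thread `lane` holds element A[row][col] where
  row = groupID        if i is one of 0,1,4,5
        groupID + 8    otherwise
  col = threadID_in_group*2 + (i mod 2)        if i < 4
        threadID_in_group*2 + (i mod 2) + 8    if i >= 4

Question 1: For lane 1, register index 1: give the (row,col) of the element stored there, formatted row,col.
0,3

lane 1: G=0 (1/4), T=1 (1%4)
i=1: r=0+0=0, c=1*2+1+0=3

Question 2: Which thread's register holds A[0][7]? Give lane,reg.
r=0->g=0,rb=0  c=7->cb=0,t=3,b0=1
L=0*4+3=3  i=0*4+0*2+1=1

3,1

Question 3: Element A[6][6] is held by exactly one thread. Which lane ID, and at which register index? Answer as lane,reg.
r:6=>grp=6,rB=0  c:6=>cB=0,tig=3,lo=0
L=6*4+3=27  i=0*4+0*2+0=0

27,0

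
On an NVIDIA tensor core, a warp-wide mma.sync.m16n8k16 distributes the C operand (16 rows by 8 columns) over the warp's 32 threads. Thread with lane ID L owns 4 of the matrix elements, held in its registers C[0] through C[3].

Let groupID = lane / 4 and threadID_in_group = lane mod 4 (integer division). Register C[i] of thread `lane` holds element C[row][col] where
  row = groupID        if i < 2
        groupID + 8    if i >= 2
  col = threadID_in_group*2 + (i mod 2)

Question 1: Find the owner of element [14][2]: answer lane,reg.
r=14->g=6,rb=1  c=2->t=1,b0=0
L=6*4+1=25  i=1*2+0=2

25,2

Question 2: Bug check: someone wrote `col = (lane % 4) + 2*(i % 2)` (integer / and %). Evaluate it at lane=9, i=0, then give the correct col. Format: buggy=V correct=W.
`(lane % 4) + 2*(i % 2)`[9,0]=>1
9: grp=2,tig=1
[0] (2+0,1*2+0) = (2,2)
col: 1 vs 2

buggy=1 correct=2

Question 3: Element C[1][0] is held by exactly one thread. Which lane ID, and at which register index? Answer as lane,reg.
r: 1->gid=1,r8=0  c: 0->tid=0,i&1=0
L=1*4+0=4  i=0*2+0=0

4,0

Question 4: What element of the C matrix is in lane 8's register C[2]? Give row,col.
lane 8: gr=2 (8/4), th=0 (8%4)
i=2: r=2+8=10, c=0*2+0=0

10,0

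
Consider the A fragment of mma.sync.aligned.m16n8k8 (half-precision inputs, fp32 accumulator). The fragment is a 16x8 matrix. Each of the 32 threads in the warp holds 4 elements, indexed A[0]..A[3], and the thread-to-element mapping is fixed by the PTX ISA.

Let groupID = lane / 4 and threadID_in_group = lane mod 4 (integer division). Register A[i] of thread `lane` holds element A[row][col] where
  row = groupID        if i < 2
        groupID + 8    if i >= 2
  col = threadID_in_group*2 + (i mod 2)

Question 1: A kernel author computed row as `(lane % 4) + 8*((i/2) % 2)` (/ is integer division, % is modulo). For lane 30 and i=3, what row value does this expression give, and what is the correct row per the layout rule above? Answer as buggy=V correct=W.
buggy=10 correct=15

`(lane % 4) + 8*((i/2) % 2)`[30,3]→10
30: G=7,T=2
[3] (7+8,2*2+1) = (15,5)
row: 10 vs 15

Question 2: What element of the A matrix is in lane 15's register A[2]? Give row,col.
L=15->gid=15>>2=3, tid=15&3=3
[2]->row 3+8=11  col 3·2+0=6

11,6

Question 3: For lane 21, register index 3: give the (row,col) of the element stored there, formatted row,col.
lane 21: grp=5 (21/4), tig=1 (21%4)
i=3: r=5+8=13, c=1*2+1=3

13,3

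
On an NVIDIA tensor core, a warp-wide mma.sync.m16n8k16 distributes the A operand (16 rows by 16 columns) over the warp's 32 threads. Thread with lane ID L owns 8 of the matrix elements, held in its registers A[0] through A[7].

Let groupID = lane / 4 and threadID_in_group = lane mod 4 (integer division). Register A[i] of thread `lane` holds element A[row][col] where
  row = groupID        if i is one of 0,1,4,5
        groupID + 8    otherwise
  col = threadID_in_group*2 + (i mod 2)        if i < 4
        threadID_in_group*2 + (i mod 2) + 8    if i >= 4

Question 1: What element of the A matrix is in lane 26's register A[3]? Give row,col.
L=26→G=26>>2=6, T=26&3=2
[3]→row 6+8=14  col 2·2+1+0=5

14,5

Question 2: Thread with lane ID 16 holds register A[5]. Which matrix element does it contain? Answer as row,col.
16: grp=4,tig=0
[5] (4+0,0*2+1+8) = (4,9)

4,9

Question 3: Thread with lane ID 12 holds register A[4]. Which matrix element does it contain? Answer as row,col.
3,8

lane 12: gr=3 (12/4), th=0 (12%4)
i=4: r=3+0=3, c=0*2+0+8=8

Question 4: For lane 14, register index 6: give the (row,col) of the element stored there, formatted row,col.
14: g=3,t=2
[6] (3+8,2*2+0+8) = (11,12)

11,12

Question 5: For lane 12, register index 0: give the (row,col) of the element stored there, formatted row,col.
lane 12=>12/4=3, 12 mod 4=0
i=0  r:3+0=>3  c:2·0+0+0=>0

3,0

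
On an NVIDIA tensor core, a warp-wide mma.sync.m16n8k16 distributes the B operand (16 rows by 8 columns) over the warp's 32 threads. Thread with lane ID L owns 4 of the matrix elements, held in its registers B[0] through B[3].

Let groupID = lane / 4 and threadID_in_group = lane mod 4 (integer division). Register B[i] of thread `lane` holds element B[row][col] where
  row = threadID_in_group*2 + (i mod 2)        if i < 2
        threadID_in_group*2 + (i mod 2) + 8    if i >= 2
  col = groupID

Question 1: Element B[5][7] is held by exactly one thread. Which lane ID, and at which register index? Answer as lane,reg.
30,1

c=7->g=7  r=5->rb=0,t=2,b0=1
L=7*4+2=30  i=0*2+1=1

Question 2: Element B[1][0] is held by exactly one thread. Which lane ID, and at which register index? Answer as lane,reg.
0,1

c=0⇒gr=0  r=1⇒Rb=0,th=0,odd=1
L=0*4+0=0  i=0*2+1=1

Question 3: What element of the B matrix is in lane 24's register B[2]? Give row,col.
8,6

L=24->g=24>>2=6, t=24&3=0
[2]->row 0·2+0+8=8  col g=6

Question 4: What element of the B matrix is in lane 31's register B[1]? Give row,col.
31: G=7,T=3
[1] (3*2+1+0,7) = (7,7)

7,7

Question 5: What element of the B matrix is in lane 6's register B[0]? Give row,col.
lane 6: grp=1 (6/4), tig=2 (6%4)
i=0: r=2*2+0+0=4, c=grp=1

4,1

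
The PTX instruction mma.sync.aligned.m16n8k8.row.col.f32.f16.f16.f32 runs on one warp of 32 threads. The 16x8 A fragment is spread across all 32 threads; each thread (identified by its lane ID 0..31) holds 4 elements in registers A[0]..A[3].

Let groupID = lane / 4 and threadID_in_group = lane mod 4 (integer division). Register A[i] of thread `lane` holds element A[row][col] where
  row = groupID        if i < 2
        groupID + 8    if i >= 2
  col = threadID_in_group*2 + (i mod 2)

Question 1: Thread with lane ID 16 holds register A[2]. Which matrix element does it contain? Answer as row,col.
12,0

lane 16: gid=4 (16/4), tid=0 (16%4)
i=2: r=4+8=12, c=0*2+0=0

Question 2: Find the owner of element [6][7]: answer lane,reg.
27,1

r=6⇒gr=6,Rb=0  c=7⇒th=3,odd=1
L=6*4+3=27  i=0*2+1=1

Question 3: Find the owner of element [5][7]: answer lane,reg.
r=5->g=5,rb=0  c=7->t=3,b0=1
L=5*4+3=23  i=0*2+1=1

23,1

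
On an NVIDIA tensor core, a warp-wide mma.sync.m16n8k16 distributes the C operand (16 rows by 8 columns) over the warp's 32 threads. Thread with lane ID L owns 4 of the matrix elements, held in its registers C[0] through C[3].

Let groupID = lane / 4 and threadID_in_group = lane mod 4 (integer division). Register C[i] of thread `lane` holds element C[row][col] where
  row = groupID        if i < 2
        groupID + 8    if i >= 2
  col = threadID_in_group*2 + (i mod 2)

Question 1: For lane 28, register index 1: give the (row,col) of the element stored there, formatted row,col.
lane 28→28/4=7, 28 mod 4=0
i=1  r:7+0→7  c:2·0+1→1

7,1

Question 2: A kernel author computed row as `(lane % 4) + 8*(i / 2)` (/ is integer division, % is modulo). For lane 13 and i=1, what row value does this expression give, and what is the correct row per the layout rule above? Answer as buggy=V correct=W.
buggy=1 correct=3

`(lane % 4) + 8*(i / 2)`[13,1]->1
lane 13: gid=3 (13/4), tid=1 (13%4)
i=1: r=3+0=3, c=1*2+1=3
row: 1 vs 3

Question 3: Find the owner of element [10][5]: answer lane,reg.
10,3

r:10=>grp=2,rB=1  c:5=>tig=2,lo=1
L=2*4+2=10  i=1*2+1=3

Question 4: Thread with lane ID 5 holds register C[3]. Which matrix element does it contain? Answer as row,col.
5: grp=1,tig=1
[3] (1+8,1*2+1) = (9,3)

9,3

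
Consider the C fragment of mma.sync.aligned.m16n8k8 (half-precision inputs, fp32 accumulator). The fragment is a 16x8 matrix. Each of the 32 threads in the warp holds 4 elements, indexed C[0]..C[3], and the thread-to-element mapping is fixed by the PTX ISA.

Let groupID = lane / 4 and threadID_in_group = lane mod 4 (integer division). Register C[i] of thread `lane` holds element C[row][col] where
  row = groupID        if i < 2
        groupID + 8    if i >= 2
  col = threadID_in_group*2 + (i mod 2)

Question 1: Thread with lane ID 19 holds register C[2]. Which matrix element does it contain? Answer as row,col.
12,6

L=19->g=19>>2=4, t=19&3=3
[2]->row 4+8=12  col 3·2+0=6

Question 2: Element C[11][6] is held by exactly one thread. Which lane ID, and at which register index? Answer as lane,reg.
r=11→G=3,rhi=1  c=6→T=3,p=0
L=3*4+3=15  i=1*2+0=2

15,2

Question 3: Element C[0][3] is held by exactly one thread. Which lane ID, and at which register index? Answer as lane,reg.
1,1

r=0->g=0,rb=0  c=3->t=1,b0=1
L=0*4+1=1  i=0*2+1=1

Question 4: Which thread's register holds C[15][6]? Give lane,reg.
31,2

r=15→G=7,rhi=1  c=6→T=3,p=0
L=7*4+3=31  i=1*2+0=2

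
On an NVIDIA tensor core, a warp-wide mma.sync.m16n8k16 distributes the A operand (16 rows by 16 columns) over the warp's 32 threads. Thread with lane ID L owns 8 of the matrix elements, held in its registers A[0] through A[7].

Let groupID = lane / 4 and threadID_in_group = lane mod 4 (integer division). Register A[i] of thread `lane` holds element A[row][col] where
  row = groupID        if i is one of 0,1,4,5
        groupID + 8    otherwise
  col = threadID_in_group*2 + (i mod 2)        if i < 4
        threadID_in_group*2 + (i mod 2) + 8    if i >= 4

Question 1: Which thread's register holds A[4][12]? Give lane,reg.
r=4->g=4,rb=0  c=12->cb=1,t=2,b0=0
L=4*4+2=18  i=1*4+0*2+0=4

18,4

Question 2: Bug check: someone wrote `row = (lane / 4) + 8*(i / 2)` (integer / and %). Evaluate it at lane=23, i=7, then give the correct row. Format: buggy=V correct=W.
`(lane / 4) + 8*(i / 2)`[23,7]=>29
L=23=>grp=23>>2=5, tig=23&3=3
[7]=>row 5+8=13  col 3·2+1+8=15
row: 29 vs 13

buggy=29 correct=13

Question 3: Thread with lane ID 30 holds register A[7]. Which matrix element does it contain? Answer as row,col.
15,13

L=30⇒gr=30>>2=7, th=30&3=2
[7]⇒row 7+8=15  col 2·2+1+8=13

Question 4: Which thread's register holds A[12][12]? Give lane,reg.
18,6

r=12->g=4,rb=1  c=12->cb=1,t=2,b0=0
L=4*4+2=18  i=1*4+1*2+0=6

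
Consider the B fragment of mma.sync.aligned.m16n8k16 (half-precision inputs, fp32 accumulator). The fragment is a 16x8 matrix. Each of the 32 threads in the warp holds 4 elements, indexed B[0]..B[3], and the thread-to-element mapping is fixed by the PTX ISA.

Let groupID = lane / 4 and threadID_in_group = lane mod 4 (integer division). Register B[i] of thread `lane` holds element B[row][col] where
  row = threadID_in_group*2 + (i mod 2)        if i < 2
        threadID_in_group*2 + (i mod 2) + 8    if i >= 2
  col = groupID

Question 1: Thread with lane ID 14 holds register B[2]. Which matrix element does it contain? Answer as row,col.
lane 14->14/4=3, 14 mod 4=2
i=2  r:2·2+0+8->12  c:3

12,3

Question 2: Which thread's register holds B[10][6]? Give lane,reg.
25,2

c: 6->gid=6  r: 10->r8=1,tid=1,i&1=0
L=6*4+1=25  i=1*2+0=2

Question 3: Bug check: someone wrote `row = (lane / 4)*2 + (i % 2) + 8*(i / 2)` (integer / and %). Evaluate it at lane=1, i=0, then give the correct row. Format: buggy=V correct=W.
`(lane / 4)*2 + (i % 2) + 8*(i / 2)`[1,0]⇒0
lane 1: gr=0 (1/4), th=1 (1%4)
i=0: r=1*2+0+0=2, c=gr=0
row: 0 vs 2

buggy=0 correct=2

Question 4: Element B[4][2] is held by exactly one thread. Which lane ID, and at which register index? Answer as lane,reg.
10,0

c=2->g=2  r=4->rb=0,t=2,b0=0
L=2*4+2=10  i=0*2+0=0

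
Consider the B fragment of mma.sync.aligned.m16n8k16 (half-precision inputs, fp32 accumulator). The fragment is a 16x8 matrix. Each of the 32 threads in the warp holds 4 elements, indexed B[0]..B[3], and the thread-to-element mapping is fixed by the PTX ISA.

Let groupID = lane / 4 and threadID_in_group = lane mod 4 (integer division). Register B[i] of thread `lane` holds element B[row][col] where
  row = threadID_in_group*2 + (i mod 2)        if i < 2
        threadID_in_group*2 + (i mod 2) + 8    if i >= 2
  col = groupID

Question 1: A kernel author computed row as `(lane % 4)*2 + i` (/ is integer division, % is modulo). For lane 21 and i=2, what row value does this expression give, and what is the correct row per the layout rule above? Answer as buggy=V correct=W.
`(lane % 4)*2 + i`[21,2]⇒4
L=21⇒gr=21>>2=5, th=21&3=1
[2]⇒row 1·2+0+8=10  col gr=5
row: 4 vs 10

buggy=4 correct=10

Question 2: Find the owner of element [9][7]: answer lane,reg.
c:7=>grp=7  r:9=>rB=1,tig=0,lo=1
L=7*4+0=28  i=1*2+1=3

28,3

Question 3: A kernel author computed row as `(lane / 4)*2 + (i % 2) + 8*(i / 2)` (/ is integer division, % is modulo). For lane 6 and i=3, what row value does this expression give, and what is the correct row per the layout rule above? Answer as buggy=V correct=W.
`(lane / 4)*2 + (i % 2) + 8*(i / 2)`[6,3]->11
lane 6->6/4=1, 6 mod 4=2
i=3  r:2·2+1+8->13  c:1
row: 11 vs 13

buggy=11 correct=13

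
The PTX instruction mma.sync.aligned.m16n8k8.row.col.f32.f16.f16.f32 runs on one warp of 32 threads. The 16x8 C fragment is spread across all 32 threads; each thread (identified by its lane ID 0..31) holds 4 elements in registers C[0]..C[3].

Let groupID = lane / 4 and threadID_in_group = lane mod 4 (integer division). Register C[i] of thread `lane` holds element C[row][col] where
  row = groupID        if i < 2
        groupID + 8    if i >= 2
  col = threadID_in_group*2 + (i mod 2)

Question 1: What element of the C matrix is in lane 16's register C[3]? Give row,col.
lane 16: g=4 (16/4), t=0 (16%4)
i=3: r=4+8=12, c=0*2+1=1

12,1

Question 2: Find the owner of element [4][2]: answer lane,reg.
17,0

r: 4->gid=4,r8=0  c: 2->tid=1,i&1=0
L=4*4+1=17  i=0*2+0=0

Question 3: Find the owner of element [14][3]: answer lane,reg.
25,3

r: 14->gid=6,r8=1  c: 3->tid=1,i&1=1
L=6*4+1=25  i=1*2+1=3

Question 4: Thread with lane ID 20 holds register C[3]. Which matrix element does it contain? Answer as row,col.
13,1

lane 20: gid=5 (20/4), tid=0 (20%4)
i=3: r=5+8=13, c=0*2+1=1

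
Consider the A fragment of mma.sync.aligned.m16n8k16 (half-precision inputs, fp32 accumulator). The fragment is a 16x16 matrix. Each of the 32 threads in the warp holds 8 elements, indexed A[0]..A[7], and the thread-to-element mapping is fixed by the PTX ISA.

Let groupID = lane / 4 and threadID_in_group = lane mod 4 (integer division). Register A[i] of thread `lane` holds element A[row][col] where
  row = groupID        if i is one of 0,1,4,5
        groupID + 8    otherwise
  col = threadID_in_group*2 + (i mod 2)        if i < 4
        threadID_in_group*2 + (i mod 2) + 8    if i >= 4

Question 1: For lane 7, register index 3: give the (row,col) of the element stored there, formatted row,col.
9,7

L=7⇒gr=7>>2=1, th=7&3=3
[3]⇒row 1+8=9  col 3·2+1+0=7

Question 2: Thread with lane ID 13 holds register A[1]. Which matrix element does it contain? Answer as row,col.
3,3

lane 13: G=3 (13/4), T=1 (13%4)
i=1: r=3+0=3, c=1*2+1+0=3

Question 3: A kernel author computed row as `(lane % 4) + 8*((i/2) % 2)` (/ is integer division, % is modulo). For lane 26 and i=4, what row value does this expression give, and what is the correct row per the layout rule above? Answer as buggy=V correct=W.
buggy=2 correct=6

`(lane % 4) + 8*((i/2) % 2)`[26,4]=>2
L=26=>grp=26>>2=6, tig=26&3=2
[4]=>row 6+0=6  col 2·2+0+8=12
row: 2 vs 6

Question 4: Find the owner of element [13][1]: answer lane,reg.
20,3

r=13⇒gr=5,Rb=1  c=1⇒Cb=0,th=0,odd=1
L=5*4+0=20  i=0*4+1*2+1=3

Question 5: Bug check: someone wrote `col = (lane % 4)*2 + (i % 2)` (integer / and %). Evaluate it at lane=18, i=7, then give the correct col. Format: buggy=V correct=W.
`(lane % 4)*2 + (i % 2)`[18,7]→5
18: G=4,T=2
[7] (4+8,2*2+1+8) = (12,13)
col: 5 vs 13

buggy=5 correct=13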